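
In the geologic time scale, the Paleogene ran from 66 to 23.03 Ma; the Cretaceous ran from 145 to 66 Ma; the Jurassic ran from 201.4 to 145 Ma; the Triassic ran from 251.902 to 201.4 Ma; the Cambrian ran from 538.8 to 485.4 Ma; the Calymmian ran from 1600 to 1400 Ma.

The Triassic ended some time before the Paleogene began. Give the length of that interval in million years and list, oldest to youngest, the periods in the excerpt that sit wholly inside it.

135.4 million years; Jurassic, Cretaceous

End of Triassic = 201.4 Ma; start of Paleogene = 66 Ma.
Gap = 201.4 − 66 = 135.4 Myr.
Periods wholly inside 201.4–66 Ma: Jurassic (201.4–145), Cretaceous (145–66).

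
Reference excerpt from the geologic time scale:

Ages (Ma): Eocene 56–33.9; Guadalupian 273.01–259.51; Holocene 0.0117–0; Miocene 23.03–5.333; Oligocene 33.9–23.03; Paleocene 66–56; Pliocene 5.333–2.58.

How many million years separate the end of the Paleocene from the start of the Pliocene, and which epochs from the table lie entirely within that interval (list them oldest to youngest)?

End of Paleocene = 56 Ma; start of Pliocene = 5.333 Ma.
Gap = 56 − 5.333 = 50.667 Myr.
Epochs wholly inside 56–5.333 Ma: Eocene (56–33.9), Oligocene (33.9–23.03), Miocene (23.03–5.333).

50.667 million years; Eocene, Oligocene, Miocene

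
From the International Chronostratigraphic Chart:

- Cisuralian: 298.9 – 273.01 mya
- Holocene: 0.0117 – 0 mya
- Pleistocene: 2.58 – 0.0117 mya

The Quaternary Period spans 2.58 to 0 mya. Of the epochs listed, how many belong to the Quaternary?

Epochs inside 2.58–0 Ma: Pleistocene, Holocene — 2 in total.

2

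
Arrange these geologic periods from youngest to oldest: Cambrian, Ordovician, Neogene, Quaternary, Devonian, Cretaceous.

Group by era (each group listed oldest first) — Paleozoic: Cambrian, Ordovician, Devonian; Mesozoic: Cretaceous; Cenozoic: Neogene, Quaternary. The eras run Paleozoic → Mesozoic → Cenozoic. Concatenating the groups in that era order and then reversing gives youngest to oldest.

Quaternary, Neogene, Cretaceous, Devonian, Ordovician, Cambrian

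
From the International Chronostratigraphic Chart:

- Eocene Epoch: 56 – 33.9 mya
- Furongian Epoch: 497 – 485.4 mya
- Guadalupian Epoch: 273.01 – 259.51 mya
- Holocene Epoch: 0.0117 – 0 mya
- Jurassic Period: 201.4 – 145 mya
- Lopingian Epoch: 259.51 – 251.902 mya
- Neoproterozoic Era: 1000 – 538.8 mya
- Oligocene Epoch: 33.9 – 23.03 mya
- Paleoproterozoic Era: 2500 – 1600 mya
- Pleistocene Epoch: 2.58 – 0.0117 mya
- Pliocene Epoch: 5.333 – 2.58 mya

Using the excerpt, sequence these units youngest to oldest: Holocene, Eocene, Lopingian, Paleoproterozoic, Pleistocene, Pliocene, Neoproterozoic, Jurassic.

Holocene, Pleistocene, Pliocene, Eocene, Jurassic, Lopingian, Neoproterozoic, Paleoproterozoic

Read off each span (Ma): Holocene 0.0117–0; Eocene 56–33.9; Lopingian 259.51–251.902; Paleoproterozoic 2500–1600; Pleistocene 2.58–0.0117; Pliocene 5.333–2.58; Neoproterozoic 1000–538.8; Jurassic 201.4–145.
Larger Ma is older, so oldest→youngest is Paleoproterozoic, Neoproterozoic, Lopingian, Jurassic, Eocene, Pliocene, Pleistocene, Holocene; reverse it for youngest→oldest.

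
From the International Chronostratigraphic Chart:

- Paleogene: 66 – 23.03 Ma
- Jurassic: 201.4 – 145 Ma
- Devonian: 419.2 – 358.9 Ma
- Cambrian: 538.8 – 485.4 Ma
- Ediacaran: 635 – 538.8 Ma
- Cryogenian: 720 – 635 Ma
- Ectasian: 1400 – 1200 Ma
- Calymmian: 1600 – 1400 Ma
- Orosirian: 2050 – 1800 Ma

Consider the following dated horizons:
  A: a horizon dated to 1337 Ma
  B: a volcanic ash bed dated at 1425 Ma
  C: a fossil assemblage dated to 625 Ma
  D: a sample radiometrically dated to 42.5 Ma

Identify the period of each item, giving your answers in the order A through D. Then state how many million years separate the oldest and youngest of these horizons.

A — Ectasian; B — Calymmian; C — Ediacaran; D — Paleogene; span 1382.5 million years

Match each age against the start–end ranges in the excerpt: A = 1337 Ma → Ectasian (1400–1200); B = 1425 Ma → Calymmian (1600–1400); C = 625 Ma → Ediacaran (635–538.8); D = 42.5 Ma → Paleogene (66–23.03).
The largest age is 1425 Ma and the smallest is 42.5 Ma; their difference is 1382.5 Myr.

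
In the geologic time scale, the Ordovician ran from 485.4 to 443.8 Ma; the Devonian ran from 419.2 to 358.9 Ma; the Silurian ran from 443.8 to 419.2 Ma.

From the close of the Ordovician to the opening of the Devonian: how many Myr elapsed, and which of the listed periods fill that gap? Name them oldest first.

End of Ordovician = 443.8 Ma; start of Devonian = 419.2 Ma.
Gap = 443.8 − 419.2 = 24.6 Myr.
Periods wholly inside 443.8–419.2 Ma: Silurian (443.8–419.2).

24.6 million years; Silurian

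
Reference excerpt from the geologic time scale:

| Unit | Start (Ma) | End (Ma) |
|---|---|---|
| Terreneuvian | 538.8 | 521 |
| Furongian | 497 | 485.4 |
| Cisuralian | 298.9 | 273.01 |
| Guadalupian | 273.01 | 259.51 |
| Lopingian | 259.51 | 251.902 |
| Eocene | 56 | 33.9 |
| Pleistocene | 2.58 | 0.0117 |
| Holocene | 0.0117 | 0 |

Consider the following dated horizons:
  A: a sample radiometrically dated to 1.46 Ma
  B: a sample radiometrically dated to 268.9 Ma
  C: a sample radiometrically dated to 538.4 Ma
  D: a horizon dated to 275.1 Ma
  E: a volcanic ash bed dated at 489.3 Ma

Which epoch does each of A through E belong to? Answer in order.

A — Pleistocene; B — Guadalupian; C — Terreneuvian; D — Cisuralian; E — Furongian

A: 1.46 Ma lies in 2.58–0.0117 Ma, so Pleistocene.
B: 268.9 Ma lies in 273.01–259.51 Ma, so Guadalupian.
C: 538.4 Ma lies in 538.8–521 Ma, so Terreneuvian.
D: 275.1 Ma lies in 298.9–273.01 Ma, so Cisuralian.
E: 489.3 Ma lies in 497–485.4 Ma, so Furongian.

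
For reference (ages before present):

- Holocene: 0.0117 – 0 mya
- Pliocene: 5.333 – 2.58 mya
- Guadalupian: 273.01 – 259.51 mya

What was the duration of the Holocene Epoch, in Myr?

0.0117 million years

0.0117 − 0 = 0.0117 million years.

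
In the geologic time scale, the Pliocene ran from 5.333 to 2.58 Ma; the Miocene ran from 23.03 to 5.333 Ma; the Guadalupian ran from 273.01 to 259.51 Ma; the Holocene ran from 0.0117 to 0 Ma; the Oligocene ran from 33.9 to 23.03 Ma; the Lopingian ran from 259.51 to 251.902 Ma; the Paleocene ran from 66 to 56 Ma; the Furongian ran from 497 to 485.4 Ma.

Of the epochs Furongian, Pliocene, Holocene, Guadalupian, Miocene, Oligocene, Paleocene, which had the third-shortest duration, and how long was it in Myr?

Durations: Furongian 11.6; Pliocene 2.753; Holocene 0.0117; Guadalupian 13.5; Miocene 17.697; Oligocene 10.87; Paleocene 10 Myr.
Sorted shortest-first: Holocene (0.0117), Pliocene (2.753), Paleocene (10), Oligocene (10.87), Furongian (11.6), Guadalupian (13.5), Miocene (17.697).
The third shortest is Paleocene at 10 Myr.

Paleocene, 10 million years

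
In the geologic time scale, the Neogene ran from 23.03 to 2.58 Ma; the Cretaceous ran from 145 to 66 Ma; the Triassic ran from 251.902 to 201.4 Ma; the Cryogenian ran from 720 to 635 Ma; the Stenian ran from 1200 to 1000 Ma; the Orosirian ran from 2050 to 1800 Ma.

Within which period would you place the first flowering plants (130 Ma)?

Cretaceous

130 Ma lies between 145 and 66 Ma, so it falls in the Cretaceous.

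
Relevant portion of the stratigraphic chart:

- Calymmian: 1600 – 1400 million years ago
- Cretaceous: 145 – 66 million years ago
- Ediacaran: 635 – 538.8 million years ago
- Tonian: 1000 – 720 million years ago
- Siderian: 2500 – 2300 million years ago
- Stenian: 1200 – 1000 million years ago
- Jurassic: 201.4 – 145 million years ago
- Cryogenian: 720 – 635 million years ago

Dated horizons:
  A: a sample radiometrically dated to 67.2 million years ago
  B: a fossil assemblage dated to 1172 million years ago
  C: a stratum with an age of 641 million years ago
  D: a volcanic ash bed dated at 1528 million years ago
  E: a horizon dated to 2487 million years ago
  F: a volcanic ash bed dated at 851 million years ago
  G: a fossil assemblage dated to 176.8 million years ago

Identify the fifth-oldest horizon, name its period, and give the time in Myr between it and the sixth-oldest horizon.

Larger Ma means older, so oldest first: E 2487 > D 1528 > B 1172 > F 851 > C 641 > G 176.8 > A 67.2.
Counting 5 along gives C (641 Ma); the excerpt puts that inside the Cryogenian, 720–635 Ma.
Next in line is G (176.8 Ma), and 641 − 176.8 = 464.2 Myr.

C, in the Cryogenian; 464.2 million years to G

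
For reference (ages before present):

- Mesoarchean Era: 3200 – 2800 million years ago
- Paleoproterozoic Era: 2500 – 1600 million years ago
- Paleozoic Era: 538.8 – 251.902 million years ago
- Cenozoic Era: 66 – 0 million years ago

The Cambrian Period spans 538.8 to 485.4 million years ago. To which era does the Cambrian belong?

The Cambrian (538.8–485.4 Ma) lies entirely within 538.8–251.902 Ma, the Paleozoic Era.

Paleozoic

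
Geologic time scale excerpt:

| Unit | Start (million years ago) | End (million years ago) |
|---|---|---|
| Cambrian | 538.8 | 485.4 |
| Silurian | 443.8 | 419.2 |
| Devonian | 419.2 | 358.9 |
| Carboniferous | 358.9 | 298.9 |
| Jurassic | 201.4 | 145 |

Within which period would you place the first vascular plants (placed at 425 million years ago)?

Silurian

425 Ma lies between 443.8 and 419.2 Ma, so it falls in the Silurian.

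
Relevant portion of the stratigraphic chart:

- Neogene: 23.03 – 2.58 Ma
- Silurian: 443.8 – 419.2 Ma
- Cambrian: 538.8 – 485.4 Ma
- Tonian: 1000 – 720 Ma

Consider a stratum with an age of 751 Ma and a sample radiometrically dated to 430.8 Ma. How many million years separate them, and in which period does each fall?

320.2 million years apart; the first in the Tonian, the second in the Silurian

Elapsed time: 751 − 430.8 = 320.2 Myr.
751 Ma lies within 1000–720 Ma: Tonian.
430.8 Ma lies within 443.8–419.2 Ma: Silurian.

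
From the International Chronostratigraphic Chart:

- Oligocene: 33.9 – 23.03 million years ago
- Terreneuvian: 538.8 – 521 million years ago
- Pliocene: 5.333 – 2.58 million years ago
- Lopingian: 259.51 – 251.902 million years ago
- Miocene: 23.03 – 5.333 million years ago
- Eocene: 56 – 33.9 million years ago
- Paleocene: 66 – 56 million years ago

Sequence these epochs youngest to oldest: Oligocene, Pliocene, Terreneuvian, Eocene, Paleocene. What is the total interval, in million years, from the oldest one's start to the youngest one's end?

Start ages (Ma): Terreneuvian 538.8, Paleocene 66, Eocene 56, Oligocene 33.9, Pliocene 5.333.
Ordered youngest to oldest: Pliocene, Oligocene, Eocene, Paleocene, Terreneuvian.
Span = 538.8 − 2.58 = 536.22 Myr.

Pliocene, Oligocene, Eocene, Paleocene, Terreneuvian; total span 536.22 Myr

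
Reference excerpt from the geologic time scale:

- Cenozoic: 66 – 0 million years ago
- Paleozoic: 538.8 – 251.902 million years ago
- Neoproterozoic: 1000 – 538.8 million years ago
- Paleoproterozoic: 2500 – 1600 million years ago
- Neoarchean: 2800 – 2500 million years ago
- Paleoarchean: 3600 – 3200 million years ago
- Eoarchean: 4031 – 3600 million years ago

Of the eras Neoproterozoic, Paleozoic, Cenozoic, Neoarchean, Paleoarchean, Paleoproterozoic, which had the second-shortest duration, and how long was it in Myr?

Paleozoic, 286.898 million years

Start − end for each: Neoproterozoic 1000 − 538.8 = 461.2; Paleozoic 538.8 − 251.902 = 286.898; Cenozoic 66 − 0 = 66; Neoarchean 2800 − 2500 = 300; Paleoarchean 3600 − 3200 = 400; Paleoproterozoic 2500 − 1600 = 900.
Ranking these from shortest: Cenozoic < Paleozoic < Neoarchean < Paleoarchean < Neoproterozoic < Paleoproterozoic.
Position 2 in that ranking is Paleozoic, which lasted 286.898 Myr.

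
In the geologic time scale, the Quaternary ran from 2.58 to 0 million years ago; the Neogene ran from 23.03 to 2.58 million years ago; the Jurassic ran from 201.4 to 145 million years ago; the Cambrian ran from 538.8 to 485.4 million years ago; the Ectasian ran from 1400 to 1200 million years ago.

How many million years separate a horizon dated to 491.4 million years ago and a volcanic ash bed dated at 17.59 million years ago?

491.4 − 17.59 = 473.81 million years.

473.81 million years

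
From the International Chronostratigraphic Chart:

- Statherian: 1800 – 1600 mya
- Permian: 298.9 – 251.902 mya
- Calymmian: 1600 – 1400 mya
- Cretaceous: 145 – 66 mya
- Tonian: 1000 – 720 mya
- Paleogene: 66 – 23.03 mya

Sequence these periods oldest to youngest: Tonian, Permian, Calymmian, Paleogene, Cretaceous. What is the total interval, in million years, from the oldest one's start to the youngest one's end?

Start ages (Ma): Calymmian 1600, Tonian 1000, Permian 298.9, Cretaceous 145, Paleogene 66.
Ordered oldest to youngest: Calymmian, Tonian, Permian, Cretaceous, Paleogene.
Span = 1600 − 23.03 = 1576.97 Myr.

Calymmian, Tonian, Permian, Cretaceous, Paleogene; total span 1576.97 Myr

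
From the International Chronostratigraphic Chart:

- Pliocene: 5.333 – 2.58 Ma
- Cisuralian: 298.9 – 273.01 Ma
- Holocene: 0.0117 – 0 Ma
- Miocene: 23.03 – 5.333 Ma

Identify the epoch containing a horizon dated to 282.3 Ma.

282.3 Ma lies between 298.9 and 273.01 Ma, so it falls in the Cisuralian.

Cisuralian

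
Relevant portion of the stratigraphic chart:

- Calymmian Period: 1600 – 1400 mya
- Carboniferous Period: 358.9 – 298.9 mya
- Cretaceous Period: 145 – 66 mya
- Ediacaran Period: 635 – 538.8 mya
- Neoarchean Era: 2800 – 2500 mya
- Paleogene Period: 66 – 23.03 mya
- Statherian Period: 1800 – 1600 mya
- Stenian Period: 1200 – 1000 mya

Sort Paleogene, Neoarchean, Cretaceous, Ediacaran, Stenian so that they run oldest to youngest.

Neoarchean, Stenian, Ediacaran, Cretaceous, Paleogene

Sorting by start age (descending Ma, since larger Ma = older): Neoarchean start 2800, Stenian start 1200, Ediacaran start 635, Cretaceous start 145, Paleogene start 66.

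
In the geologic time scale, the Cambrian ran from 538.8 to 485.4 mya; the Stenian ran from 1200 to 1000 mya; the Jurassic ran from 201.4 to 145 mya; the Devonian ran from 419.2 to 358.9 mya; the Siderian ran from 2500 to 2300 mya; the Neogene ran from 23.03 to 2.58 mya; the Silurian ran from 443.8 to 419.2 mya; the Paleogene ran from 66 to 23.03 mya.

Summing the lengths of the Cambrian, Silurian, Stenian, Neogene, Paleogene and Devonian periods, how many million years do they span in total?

401.72 million years

Duration is start − end for each: (538.8 − 485.4) + (443.8 − 419.2) + (1200 − 1000) + (23.03 − 2.58) + (66 − 23.03) + (419.2 − 358.9).
That is 53.4 + 24.6 + 200 + 20.45 + 42.97 + 60.3, which totals 401.72 million years.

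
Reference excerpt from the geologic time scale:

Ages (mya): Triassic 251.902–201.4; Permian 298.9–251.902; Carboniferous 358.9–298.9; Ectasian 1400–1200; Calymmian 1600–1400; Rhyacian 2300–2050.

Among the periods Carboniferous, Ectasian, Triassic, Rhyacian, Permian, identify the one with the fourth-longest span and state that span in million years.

Triassic, 50.502 million years

Start − end for each: Carboniferous 358.9 − 298.9 = 60; Ectasian 1400 − 1200 = 200; Triassic 251.902 − 201.4 = 50.502; Rhyacian 2300 − 2050 = 250; Permian 298.9 − 251.902 = 46.998.
Ranking these from longest: Rhyacian > Ectasian > Carboniferous > Triassic > Permian.
Position 4 in that ranking is Triassic, which lasted 50.502 Myr.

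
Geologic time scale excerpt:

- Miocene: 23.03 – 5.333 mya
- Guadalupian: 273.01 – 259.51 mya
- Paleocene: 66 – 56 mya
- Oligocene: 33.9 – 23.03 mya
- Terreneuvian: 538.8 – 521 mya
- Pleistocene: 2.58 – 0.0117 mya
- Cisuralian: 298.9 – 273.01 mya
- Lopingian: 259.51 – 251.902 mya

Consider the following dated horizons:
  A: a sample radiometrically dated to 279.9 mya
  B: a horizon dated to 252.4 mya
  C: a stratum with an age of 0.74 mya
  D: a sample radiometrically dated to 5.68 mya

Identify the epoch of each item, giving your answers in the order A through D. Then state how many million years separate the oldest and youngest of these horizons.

A: 279.9 Ma lies in 298.9–273.01 Ma, so Cisuralian.
B: 252.4 Ma lies in 259.51–251.902 Ma, so Lopingian.
C: 0.74 Ma lies in 2.58–0.0117 Ma, so Pleistocene.
D: 5.68 Ma lies in 23.03–5.333 Ma, so Miocene.
Oldest = 279.9 Ma, youngest = 0.74 Ma → span 279.16 Myr.

A — Cisuralian; B — Lopingian; C — Pleistocene; D — Miocene; span 279.16 million years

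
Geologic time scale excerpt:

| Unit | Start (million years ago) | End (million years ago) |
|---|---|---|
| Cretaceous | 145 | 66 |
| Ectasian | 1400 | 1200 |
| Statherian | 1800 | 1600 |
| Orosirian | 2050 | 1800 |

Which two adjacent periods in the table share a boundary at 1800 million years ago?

Orosirian and Statherian

The Orosirian ends at 1800 million years ago and the Statherian begins at 1800 million years ago, so they share that boundary.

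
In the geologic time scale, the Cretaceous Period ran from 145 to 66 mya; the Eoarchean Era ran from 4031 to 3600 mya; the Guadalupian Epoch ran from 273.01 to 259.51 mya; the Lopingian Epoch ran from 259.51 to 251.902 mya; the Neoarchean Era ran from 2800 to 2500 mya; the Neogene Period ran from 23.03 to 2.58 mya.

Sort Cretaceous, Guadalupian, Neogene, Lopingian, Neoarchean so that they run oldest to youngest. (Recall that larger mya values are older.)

Neoarchean, Guadalupian, Lopingian, Cretaceous, Neogene

Sorting by start age (descending Ma, since larger Ma = older): Neoarchean start 2800, Guadalupian start 273.01, Lopingian start 259.51, Cretaceous start 145, Neogene start 23.03.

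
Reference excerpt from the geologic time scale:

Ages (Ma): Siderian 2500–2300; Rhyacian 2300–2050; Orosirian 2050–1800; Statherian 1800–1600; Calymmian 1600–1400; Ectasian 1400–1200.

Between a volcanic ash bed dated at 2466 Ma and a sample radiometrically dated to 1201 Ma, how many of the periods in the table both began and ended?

2466 Ma sits inside the Siderian (2500–2300) and 1201 Ma inside the Ectasian (1400–1200); neither of those is wholly between the two dates.
The listed periods lying completely between them are Rhyacian, Orosirian, Statherian, Calymmian — 4 in all.

4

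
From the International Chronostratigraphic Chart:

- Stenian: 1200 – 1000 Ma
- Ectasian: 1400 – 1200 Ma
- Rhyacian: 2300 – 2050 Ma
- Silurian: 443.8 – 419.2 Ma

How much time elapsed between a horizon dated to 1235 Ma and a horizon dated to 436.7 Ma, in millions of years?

798.3 million years

1235 − 436.7 = 798.3 million years.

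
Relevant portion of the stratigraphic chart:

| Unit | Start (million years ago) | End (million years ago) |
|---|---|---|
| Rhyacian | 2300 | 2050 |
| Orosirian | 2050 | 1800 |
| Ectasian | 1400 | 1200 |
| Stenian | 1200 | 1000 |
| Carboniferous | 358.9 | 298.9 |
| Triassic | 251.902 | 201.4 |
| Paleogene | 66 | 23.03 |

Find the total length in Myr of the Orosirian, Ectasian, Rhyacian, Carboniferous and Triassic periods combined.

810.502 million years

Duration is start − end for each: (2050 − 1800) + (1400 − 1200) + (2300 − 2050) + (358.9 − 298.9) + (251.902 − 201.4).
That is 250 + 200 + 250 + 60 + 50.502, which totals 810.502 million years.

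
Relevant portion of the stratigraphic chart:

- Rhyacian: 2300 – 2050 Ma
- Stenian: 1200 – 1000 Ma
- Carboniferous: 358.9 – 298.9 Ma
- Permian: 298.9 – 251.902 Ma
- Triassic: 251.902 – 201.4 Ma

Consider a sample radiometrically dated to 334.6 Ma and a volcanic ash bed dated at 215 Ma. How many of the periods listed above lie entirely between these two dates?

The older date is 334.6 Ma and the younger is 215 Ma.
Periods with start < 334.6 and end > 215 Ma: Permian (298.9–251.902).
That is 1 complete period.

1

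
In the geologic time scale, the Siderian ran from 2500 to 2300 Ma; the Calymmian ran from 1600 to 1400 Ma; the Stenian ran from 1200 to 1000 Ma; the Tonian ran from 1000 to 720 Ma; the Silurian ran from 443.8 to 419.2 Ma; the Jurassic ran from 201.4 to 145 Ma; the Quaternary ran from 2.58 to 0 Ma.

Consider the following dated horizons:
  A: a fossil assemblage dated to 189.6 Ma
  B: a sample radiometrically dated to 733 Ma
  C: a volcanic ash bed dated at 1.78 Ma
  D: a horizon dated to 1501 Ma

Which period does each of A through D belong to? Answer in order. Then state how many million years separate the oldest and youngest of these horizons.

A — Jurassic; B — Tonian; C — Quaternary; D — Calymmian; span 1499.22 million years

Match each age against the start–end ranges in the excerpt: A = 189.6 Ma → Jurassic (201.4–145); B = 733 Ma → Tonian (1000–720); C = 1.78 Ma → Quaternary (2.58–0); D = 1501 Ma → Calymmian (1600–1400).
The largest age is 1501 Ma and the smallest is 1.78 Ma; their difference is 1499.22 Myr.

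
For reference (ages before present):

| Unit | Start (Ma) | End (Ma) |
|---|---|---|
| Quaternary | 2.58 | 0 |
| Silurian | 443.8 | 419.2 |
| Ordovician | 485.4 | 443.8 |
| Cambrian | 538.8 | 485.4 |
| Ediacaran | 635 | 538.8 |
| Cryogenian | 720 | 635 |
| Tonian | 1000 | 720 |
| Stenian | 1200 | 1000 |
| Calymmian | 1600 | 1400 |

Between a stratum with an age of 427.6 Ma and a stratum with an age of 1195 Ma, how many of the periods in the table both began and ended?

The older date is 1195 Ma and the younger is 427.6 Ma.
Periods with start < 1195 and end > 427.6 Ma: Tonian (1000–720), Cryogenian (720–635), Ediacaran (635–538.8), Cambrian (538.8–485.4), Ordovician (485.4–443.8).
That is 5 complete periods.

5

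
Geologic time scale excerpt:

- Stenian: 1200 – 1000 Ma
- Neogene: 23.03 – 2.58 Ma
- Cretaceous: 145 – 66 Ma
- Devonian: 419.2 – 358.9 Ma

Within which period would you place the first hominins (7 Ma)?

Neogene

7 Ma lies between 23.03 and 2.58 Ma, so it falls in the Neogene.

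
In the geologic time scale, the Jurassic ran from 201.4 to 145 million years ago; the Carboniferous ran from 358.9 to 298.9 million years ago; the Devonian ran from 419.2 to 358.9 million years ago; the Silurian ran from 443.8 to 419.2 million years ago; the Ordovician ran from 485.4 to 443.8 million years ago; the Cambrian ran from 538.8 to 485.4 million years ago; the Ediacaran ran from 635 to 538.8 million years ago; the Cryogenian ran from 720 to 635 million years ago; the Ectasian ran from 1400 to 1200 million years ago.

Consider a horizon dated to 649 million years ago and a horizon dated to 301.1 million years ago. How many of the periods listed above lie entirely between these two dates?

5

The older date is 649 Ma and the younger is 301.1 Ma.
Periods with start < 649 and end > 301.1 Ma: Ediacaran (635–538.8), Cambrian (538.8–485.4), Ordovician (485.4–443.8), Silurian (443.8–419.2), Devonian (419.2–358.9).
That is 5 complete periods.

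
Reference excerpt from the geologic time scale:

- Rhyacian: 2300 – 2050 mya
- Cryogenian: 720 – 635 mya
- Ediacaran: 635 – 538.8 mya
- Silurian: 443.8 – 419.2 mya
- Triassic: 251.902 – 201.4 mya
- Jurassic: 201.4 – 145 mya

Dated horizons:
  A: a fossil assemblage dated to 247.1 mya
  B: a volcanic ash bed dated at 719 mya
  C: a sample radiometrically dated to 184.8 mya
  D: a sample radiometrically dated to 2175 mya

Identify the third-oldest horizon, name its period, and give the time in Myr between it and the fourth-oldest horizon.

A, in the Triassic; 62.3 million years to C

Larger Ma means older, so oldest first: D 2175 > B 719 > A 247.1 > C 184.8.
Counting 3 along gives A (247.1 Ma); the excerpt puts that inside the Triassic, 251.902–201.4 Ma.
Next in line is C (184.8 Ma), and 247.1 − 184.8 = 62.3 Myr.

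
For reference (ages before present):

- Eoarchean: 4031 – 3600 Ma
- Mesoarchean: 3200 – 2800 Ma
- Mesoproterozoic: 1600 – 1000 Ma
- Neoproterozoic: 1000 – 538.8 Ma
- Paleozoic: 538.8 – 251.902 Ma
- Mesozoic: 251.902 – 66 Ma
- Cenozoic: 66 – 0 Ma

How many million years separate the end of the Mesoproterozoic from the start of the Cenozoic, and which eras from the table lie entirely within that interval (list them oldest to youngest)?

934 million years; Neoproterozoic, Paleozoic, Mesozoic

End of Mesoproterozoic = 1000 Ma; start of Cenozoic = 66 Ma.
Gap = 1000 − 66 = 934 Myr.
Eras wholly inside 1000–66 Ma: Neoproterozoic (1000–538.8), Paleozoic (538.8–251.902), Mesozoic (251.902–66).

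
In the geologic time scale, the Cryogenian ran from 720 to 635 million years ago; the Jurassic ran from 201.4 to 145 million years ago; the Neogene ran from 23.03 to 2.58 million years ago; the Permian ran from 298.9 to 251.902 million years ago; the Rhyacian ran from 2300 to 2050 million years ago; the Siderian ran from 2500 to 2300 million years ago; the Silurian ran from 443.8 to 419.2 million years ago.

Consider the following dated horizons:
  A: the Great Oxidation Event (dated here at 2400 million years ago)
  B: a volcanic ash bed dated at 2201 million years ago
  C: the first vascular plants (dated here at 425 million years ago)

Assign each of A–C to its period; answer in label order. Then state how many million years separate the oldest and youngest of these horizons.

A — Siderian; B — Rhyacian; C — Silurian; span 1975 million years

Match each age against the start–end ranges in the excerpt: A = 2400 Ma → Siderian (2500–2300); B = 2201 Ma → Rhyacian (2300–2050); C = 425 Ma → Silurian (443.8–419.2).
The largest age is 2400 Ma and the smallest is 425 Ma; their difference is 1975 Myr.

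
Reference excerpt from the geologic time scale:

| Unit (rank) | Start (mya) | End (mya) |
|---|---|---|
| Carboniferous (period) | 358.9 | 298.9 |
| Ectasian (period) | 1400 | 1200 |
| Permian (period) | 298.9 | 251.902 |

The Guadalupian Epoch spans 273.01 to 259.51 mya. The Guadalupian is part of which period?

Permian

The Guadalupian (273.01–259.51 Ma) lies entirely within 298.9–251.902 Ma, the Permian Period.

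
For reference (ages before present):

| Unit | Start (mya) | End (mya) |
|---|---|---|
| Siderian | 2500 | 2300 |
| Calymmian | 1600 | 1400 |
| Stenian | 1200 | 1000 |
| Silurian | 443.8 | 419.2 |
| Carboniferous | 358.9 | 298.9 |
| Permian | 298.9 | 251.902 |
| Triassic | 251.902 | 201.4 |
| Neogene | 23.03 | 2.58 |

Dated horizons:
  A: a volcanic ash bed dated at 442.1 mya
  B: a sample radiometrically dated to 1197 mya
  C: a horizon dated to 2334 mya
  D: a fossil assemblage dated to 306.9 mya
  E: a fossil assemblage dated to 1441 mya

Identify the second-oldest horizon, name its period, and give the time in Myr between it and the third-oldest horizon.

Larger Ma means older, so oldest first: C 2334 > E 1441 > B 1197 > A 442.1 > D 306.9.
Counting 2 along gives E (1441 Ma); the excerpt puts that inside the Calymmian, 1600–1400 Ma.
Next in line is B (1197 Ma), and 1441 − 1197 = 244 Myr.

E, in the Calymmian; 244 million years to B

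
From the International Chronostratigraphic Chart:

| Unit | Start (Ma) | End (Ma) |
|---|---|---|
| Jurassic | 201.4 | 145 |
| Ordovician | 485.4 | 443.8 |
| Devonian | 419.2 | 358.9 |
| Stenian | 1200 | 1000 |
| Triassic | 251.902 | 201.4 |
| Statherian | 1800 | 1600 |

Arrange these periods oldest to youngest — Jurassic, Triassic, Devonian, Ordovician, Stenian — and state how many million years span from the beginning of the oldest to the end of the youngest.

Start ages (Ma): Stenian 1200, Ordovician 485.4, Devonian 419.2, Triassic 251.902, Jurassic 201.4.
Ordered oldest to youngest: Stenian, Ordovician, Devonian, Triassic, Jurassic.
Span = 1200 − 145 = 1055 Myr.

Stenian, Ordovician, Devonian, Triassic, Jurassic; total span 1055 Myr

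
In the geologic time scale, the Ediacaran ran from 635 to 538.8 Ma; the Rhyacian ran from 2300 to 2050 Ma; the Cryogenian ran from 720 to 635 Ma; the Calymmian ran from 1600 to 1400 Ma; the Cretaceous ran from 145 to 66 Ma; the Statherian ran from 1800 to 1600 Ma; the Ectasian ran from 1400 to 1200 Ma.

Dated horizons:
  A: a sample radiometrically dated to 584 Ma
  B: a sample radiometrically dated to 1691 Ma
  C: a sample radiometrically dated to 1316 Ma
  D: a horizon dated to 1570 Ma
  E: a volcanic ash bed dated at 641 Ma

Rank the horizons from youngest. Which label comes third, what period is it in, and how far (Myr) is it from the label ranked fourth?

C, in the Ectasian; 254 million years to D

Sorted youngest-first by Ma: A (584), E (641), C (1316), D (1570), B (1691).
The third youngest is C at 1316 Ma, which lies in 1400–1200 Ma: the Ectasian.
The fourth youngest is D at 1570 Ma; separation = |1316 − 1570| = 254 Myr.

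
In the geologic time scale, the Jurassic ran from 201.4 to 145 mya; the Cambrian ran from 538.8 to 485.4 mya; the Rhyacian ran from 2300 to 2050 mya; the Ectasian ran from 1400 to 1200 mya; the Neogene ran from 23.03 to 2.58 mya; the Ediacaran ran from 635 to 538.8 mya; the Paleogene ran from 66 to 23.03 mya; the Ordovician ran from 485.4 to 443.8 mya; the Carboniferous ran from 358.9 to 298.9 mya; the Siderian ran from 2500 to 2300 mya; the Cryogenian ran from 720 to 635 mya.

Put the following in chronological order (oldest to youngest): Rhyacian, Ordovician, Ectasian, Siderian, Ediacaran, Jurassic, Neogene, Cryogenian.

Sorting by start age (descending Ma, since larger Ma = older): Siderian began 2500, Rhyacian began 2300, Ectasian began 1400, Cryogenian began 720, Ediacaran began 635, Ordovician began 485.4, Jurassic began 201.4, Neogene began 23.03.

Siderian, Rhyacian, Ectasian, Cryogenian, Ediacaran, Ordovician, Jurassic, Neogene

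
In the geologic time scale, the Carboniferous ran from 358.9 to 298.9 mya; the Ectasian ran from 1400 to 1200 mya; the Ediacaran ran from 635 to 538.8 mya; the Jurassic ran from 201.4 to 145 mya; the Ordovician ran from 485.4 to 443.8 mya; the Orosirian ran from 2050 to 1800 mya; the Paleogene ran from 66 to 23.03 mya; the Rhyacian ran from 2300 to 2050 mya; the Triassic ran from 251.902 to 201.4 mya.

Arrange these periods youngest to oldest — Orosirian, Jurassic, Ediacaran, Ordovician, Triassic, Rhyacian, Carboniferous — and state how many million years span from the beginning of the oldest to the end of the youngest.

From the excerpt: Orosirian 2050–1800; Jurassic 201.4–145; Ediacaran 635–538.8; Ordovician 485.4–443.8; Triassic 251.902–201.4; Rhyacian 2300–2050; Carboniferous 358.9–298.9 (Ma).
Larger Ma is earlier, so the oldest is Rhyacian and the youngest is Jurassic; youngest to oldest: Jurassic, Triassic, Carboniferous, Ordovician, Ediacaran, Orosirian, Rhyacian.
Oldest start 2300 minus youngest end 145 gives 2155 Myr overall.

Jurassic, Triassic, Carboniferous, Ordovician, Ediacaran, Orosirian, Rhyacian; total span 2155 Myr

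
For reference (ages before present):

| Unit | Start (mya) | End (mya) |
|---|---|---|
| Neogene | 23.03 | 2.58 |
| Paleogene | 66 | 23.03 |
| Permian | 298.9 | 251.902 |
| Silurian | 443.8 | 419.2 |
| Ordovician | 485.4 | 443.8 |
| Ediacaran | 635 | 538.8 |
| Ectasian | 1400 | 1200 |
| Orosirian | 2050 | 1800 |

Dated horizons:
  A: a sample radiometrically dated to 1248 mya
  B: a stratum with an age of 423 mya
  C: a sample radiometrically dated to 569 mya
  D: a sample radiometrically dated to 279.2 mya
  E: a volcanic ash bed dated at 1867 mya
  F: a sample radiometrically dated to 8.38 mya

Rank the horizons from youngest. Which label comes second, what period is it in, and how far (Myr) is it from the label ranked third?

Sorted youngest-first by Ma: F (8.38), D (279.2), B (423), C (569), A (1248), E (1867).
The second youngest is D at 279.2 Ma, which lies in 298.9–251.902 Ma: the Permian.
The third youngest is B at 423 Ma; separation = |279.2 − 423| = 143.8 Myr.

D, in the Permian; 143.8 million years to B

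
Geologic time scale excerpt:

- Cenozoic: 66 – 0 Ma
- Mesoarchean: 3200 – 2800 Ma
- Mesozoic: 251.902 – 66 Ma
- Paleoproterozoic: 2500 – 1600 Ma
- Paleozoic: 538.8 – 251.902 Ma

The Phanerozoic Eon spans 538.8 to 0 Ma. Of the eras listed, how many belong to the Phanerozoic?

Eras inside 538.8–0 Ma: Paleozoic, Mesozoic, Cenozoic — 3 in total.

3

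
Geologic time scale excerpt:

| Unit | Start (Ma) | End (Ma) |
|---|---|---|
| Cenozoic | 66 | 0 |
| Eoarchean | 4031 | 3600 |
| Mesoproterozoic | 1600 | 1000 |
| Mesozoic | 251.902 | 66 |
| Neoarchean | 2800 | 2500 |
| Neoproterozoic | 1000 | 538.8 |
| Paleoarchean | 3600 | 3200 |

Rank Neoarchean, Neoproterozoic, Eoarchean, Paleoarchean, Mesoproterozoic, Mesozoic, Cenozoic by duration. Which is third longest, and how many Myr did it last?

Eoarchean, 431 million years

Durations: Neoarchean 300; Neoproterozoic 461.2; Eoarchean 431; Paleoarchean 400; Mesoproterozoic 600; Mesozoic 185.902; Cenozoic 66 Myr.
Sorted longest-first: Mesoproterozoic (600), Neoproterozoic (461.2), Eoarchean (431), Paleoarchean (400), Neoarchean (300), Mesozoic (185.902), Cenozoic (66).
The third longest is Eoarchean at 431 Myr.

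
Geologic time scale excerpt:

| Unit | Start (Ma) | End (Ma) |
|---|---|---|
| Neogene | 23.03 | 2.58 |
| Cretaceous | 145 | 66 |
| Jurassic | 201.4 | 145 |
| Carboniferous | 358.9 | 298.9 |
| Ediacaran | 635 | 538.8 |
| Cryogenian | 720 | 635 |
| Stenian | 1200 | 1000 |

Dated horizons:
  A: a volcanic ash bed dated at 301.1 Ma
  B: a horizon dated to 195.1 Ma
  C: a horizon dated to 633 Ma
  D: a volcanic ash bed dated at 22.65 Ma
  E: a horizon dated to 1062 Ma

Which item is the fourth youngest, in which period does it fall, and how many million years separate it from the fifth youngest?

Sorted youngest-first by Ma: D (22.65), B (195.1), A (301.1), C (633), E (1062).
The fourth youngest is C at 633 Ma, which lies in 635–538.8 Ma: the Ediacaran.
The fifth youngest is E at 1062 Ma; separation = |633 − 1062| = 429 Myr.

C, in the Ediacaran; 429 million years to E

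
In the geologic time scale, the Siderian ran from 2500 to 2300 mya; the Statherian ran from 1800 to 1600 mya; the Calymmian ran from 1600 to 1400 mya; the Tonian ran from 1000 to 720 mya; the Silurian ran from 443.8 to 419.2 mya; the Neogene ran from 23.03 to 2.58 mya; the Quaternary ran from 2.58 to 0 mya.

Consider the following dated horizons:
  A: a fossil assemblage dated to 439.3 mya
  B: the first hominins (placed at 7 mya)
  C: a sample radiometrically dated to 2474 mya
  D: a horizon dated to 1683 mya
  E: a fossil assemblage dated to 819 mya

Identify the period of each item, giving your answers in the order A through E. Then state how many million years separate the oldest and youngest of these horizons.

A — Silurian; B — Neogene; C — Siderian; D — Statherian; E — Tonian; span 2467 million years

Match each age against the start–end ranges in the excerpt: A = 439.3 Ma → Silurian (443.8–419.2); B = 7 Ma → Neogene (23.03–2.58); C = 2474 Ma → Siderian (2500–2300); D = 1683 Ma → Statherian (1800–1600); E = 819 Ma → Tonian (1000–720).
The largest age is 2474 Ma and the smallest is 7 Ma; their difference is 2467 Myr.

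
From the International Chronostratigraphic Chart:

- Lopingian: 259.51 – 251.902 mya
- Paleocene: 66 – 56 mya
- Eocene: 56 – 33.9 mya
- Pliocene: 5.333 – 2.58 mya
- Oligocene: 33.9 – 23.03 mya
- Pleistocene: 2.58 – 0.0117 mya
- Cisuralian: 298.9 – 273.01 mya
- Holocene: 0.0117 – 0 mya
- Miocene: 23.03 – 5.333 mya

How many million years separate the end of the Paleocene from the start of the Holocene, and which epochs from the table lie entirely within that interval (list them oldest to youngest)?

55.9883 million years; Eocene, Oligocene, Miocene, Pliocene, Pleistocene

End of Paleocene = 56 Ma; start of Holocene = 0.0117 Ma.
Gap = 56 − 0.0117 = 55.9883 Myr.
Epochs wholly inside 56–0.0117 Ma: Eocene (56–33.9), Oligocene (33.9–23.03), Miocene (23.03–5.333), Pliocene (5.333–2.58), Pleistocene (2.58–0.0117).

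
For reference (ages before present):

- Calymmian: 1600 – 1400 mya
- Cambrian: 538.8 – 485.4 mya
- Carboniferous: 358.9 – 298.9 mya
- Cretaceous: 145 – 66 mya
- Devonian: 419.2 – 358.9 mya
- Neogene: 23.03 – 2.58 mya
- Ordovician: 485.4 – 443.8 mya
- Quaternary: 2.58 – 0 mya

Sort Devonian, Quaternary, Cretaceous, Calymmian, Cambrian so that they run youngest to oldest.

Quaternary, then Cretaceous, then Devonian, then Cambrian, then Calymmian

The oldest of these is Calymmian (starts 1600 Ma) and the youngest is Quaternary (ends 0 Ma).
In between, by decreasing start age: Cambrian (538.8), Devonian (419.2), Cretaceous (145).
Listing youngest first means reversing that sequence.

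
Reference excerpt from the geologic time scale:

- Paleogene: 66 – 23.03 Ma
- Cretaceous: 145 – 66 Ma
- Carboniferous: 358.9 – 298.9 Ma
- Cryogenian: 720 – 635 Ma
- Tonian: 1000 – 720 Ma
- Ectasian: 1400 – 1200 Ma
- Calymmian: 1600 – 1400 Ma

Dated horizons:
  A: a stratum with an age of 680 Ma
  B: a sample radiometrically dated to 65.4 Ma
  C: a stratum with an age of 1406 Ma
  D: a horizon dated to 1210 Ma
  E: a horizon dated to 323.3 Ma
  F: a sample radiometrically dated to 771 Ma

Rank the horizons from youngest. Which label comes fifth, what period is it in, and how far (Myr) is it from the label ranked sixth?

Sorted youngest-first by Ma: B (65.4), E (323.3), A (680), F (771), D (1210), C (1406).
The fifth youngest is D at 1210 Ma, which lies in 1400–1200 Ma: the Ectasian.
The sixth youngest is C at 1406 Ma; separation = |1210 − 1406| = 196 Myr.

D, in the Ectasian; 196 million years to C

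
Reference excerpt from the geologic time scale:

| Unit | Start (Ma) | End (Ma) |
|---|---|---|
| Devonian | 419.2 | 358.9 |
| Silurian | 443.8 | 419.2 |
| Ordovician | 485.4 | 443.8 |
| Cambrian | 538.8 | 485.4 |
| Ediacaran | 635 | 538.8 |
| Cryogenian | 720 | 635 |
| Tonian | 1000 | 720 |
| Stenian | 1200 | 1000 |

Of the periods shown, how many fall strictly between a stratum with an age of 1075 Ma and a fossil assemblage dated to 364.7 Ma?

6

The older date is 1075 Ma and the younger is 364.7 Ma.
Periods with start < 1075 and end > 364.7 Ma: Tonian (1000–720), Cryogenian (720–635), Ediacaran (635–538.8), Cambrian (538.8–485.4), Ordovician (485.4–443.8), Silurian (443.8–419.2).
That is 6 complete periods.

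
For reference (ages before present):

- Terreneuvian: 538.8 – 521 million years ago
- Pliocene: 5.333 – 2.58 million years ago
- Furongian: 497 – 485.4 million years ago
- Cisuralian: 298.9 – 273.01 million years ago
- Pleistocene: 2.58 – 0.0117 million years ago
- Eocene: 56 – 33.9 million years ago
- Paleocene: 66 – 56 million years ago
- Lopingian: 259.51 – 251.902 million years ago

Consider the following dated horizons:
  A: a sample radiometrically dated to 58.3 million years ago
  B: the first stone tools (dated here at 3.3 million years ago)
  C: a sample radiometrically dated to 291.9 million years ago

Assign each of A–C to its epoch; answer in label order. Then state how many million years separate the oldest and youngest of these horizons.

Match each age against the start–end ranges in the excerpt: A = 58.3 Ma → Paleocene (66–56); B = 3.3 Ma → Pliocene (5.333–2.58); C = 291.9 Ma → Cisuralian (298.9–273.01).
The largest age is 291.9 Ma and the smallest is 3.3 Ma; their difference is 288.6 Myr.

A — Paleocene; B — Pliocene; C — Cisuralian; span 288.6 million years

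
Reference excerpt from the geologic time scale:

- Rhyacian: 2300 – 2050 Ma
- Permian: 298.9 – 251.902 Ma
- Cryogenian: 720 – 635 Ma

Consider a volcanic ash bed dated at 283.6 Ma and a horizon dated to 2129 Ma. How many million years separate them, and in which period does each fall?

1845.4 million years apart; the first in the Permian, the second in the Rhyacian

Elapsed time: 2129 − 283.6 = 1845.4 Myr.
283.6 Ma lies within 298.9–251.902 Ma: Permian.
2129 Ma lies within 2300–2050 Ma: Rhyacian.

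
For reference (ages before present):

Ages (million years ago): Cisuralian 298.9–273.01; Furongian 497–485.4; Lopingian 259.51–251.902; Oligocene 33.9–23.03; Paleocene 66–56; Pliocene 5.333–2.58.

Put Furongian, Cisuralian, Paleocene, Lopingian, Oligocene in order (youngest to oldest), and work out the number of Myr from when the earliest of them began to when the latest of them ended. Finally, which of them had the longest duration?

Oligocene, Paleocene, Lopingian, Cisuralian, Furongian; total span 473.97 Myr; longest is Cisuralian

Start ages (Ma): Furongian 497, Cisuralian 298.9, Lopingian 259.51, Paleocene 66, Oligocene 33.9.
Ordered youngest to oldest: Oligocene, Paleocene, Lopingian, Cisuralian, Furongian.
Span = 497 − 23.03 = 473.97 Myr.
Durations: Oligocene 10.87, Lopingian 7.608, Furongian 11.6, Paleocene 10, Cisuralian 25.89 → longest is Cisuralian (25.89 Myr).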